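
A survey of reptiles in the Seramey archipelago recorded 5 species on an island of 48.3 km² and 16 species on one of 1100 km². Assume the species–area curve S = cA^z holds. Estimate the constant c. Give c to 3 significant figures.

z = ln(S₂/S₁) / ln(A₂/A₁) = ln(16/5) / ln(1100/48.3) = 1.1632 / 3.1256 = 0.3721
c = S₁ / A₁^z = 5 / 48.3^0.3721 = 5 / 4.233 = 1.181

1.18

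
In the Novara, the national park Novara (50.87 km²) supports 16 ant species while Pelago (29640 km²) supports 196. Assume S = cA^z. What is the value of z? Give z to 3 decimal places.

0.393

Taking logs: ln S = ln c + z ln A, so z = (ln S₂ − ln S₁)/(ln A₂ − ln A₁).
z = ln(196/16) / ln(29640/50.87) = ln(12.25) / ln(582.7) = 2.5055 / 6.3676 = 0.3935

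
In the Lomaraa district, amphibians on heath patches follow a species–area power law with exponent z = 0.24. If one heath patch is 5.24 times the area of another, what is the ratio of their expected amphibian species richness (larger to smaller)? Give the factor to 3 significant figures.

S₂/S₁ = (A₂/A₁)^z = 5.24^0.24
ln(S₂/S₁) = 0.24 × ln 5.24 = 0.24 × 1.6563 = 0.3975
S₂/S₁ = e^0.3975 ≈ 1.488

1.49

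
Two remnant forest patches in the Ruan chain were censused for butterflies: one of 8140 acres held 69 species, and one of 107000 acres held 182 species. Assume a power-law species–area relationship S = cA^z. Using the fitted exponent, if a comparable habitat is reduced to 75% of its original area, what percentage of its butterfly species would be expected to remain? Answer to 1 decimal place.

z = ln(182/69) / ln(107000/8140) = 0.9699 / 2.5760 = 0.3765
S_new/S_old = (A_new/A_old)^z = 0.75^0.3765 = exp(0.3765 × -0.2877) = 0.8973

89.7%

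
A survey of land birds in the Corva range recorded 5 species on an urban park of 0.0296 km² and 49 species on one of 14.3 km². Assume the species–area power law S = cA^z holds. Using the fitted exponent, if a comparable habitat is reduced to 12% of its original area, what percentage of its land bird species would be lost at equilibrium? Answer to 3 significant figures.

z = ln(49/5) / ln(14.3/0.0296) = 2.2824 / 6.1802 = 0.3693
S_new/S_old = (A_new/A_old)^z = 0.12^0.3693 = exp(0.3693 × -2.1203) = 0.457
Fraction lost = 1 − 0.457 = 0.543

54.3%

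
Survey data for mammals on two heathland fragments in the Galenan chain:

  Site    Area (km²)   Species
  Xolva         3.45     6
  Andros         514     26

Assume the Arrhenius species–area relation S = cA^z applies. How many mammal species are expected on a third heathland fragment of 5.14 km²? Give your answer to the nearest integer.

7

z = ln(26/6) / ln(514/3.45) = 1.4663 / 5.0038 = 0.2930
c = 6 / 3.45^0.2930 = 6 / 1.437 = 4.174
S₃ = 4.174 × 5.14^0.2930 = 4.174 × 1.616 ≈ 6.744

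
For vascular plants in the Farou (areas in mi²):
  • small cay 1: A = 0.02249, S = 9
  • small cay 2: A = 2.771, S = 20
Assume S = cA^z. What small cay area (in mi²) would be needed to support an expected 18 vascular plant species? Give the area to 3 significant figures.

1.47 mi²

z = ln(20/9) / ln(2.771/0.02249) = 0.7985 / 4.8139 = 0.1659
c = 9 / 0.02249^0.1659 = 9 / 0.5329 = 16.89
A = (18/16.89)^(1/0.1659) ⇒ ln A = ln(1.066)/0.1659 = 0.3840
A = e^0.3840 ≈ 1.468 mi²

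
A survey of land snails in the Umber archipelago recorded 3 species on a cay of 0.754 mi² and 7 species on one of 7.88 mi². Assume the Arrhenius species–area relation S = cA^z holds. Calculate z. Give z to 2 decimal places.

0.36

Taking logs: ln S = ln c + z ln A, so z = (ln S₂ − ln S₁)/(ln A₂ − ln A₁).
z = ln(7/3) / ln(7.88/0.754) = ln(2.333) / ln(10.45) = 0.8473 / 2.3467 = 0.3611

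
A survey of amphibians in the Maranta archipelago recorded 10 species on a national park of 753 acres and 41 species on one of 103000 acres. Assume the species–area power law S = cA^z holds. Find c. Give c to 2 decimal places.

z = ln(S₂/S₁) / ln(A₂/A₁) = ln(41/10) / ln(103000/753) = 1.4110 / 4.9184 = 0.2869
c = S₁ / A₁^z = 10 / 753^0.2869 = 10 / 6.688 = 1.495

1.50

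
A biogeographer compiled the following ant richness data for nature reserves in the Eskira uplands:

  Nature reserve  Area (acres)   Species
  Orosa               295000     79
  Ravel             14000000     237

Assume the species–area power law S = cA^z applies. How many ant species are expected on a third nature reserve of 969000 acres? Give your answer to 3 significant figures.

z = ln(237/79) / ln(14000000/295000) = 1.0986 / 3.8598 = 0.2846
c = 79 / 295000^0.2846 = 79 / 36.05 = 2.192
S₃ = 2.192 × 969000^0.2846 = 2.192 × 50.57 ≈ 110.8

111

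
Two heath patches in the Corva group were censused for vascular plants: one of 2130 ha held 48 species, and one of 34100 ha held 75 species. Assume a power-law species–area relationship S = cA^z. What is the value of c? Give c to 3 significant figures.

z = ln(S₂/S₁) / ln(A₂/A₁) = ln(75/48) / ln(34100/2130) = 0.4463 / 2.7732 = 0.1609
c = S₁ / A₁^z = 48 / 2130^0.1609 = 48 / 3.433 = 13.98

14.0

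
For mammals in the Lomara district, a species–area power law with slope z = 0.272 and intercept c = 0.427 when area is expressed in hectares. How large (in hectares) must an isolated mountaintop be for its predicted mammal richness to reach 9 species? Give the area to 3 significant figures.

73600 hectares

9 = 0.427 × A^0.272  ⇒  A^0.272 = 9/0.427 = 21.08
ln A = ln(21.08) / 0.272 = 3.0482 / 0.272 = 11.2066
A = e^11.2066 ≈ 73615 hectares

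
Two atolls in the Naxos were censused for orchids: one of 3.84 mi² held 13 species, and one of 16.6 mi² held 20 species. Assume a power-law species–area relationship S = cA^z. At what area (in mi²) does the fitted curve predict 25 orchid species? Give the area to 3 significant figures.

z = ln(20/13) / ln(16.6/3.84) = 0.4308 / 1.4639 = 0.2943
c = 13 / 3.84^0.2943 = 13 / 1.486 = 8.75
A = (25/8.75)^(1/0.2943) ⇒ ln A = ln(2.857)/0.2943 = 3.5677
A = e^3.5677 ≈ 35.44 mi²

35.4 mi²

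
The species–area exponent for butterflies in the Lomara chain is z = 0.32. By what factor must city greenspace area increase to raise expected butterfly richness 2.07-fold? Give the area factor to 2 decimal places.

9.71

(A₂/A₁)^0.32 = 2.07, so A₂/A₁ = 2.07^(1/0.32) = 2.07^3.125
ln(A₂/A₁) = ln 2.07 / 0.32 = 0.7275 / 0.32 = 2.2736
A₂/A₁ = e^2.2736 ≈ 9.714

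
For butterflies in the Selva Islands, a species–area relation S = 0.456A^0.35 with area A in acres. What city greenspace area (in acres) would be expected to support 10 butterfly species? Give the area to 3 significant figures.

6780 acres

10 = 0.456 × A^0.35  ⇒  A^0.35 = 10/0.456 = 21.93
ln A = ln(21.93) / 0.35 = 3.0878 / 0.35 = 8.8224
A = e^8.8224 ≈ 6785 acres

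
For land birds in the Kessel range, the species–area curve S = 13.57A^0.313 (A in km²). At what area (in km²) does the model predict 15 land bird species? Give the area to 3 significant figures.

15 = 13.57 × A^0.313  ⇒  A^0.313 = 15/13.57 = 1.105
ln A = ln(1.105) / 0.313 = 0.1002 / 0.313 = 0.3201
A = e^0.3201 ≈ 1.377 km²

1.38 km²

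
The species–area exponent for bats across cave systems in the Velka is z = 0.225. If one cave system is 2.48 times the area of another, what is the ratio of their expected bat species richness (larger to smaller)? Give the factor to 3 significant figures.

1.23

S₂/S₁ = (A₂/A₁)^z = 2.48^0.225
ln(S₂/S₁) = 0.225 × ln 2.48 = 0.225 × 0.9083 = 0.2044
S₂/S₁ = e^0.2044 ≈ 1.227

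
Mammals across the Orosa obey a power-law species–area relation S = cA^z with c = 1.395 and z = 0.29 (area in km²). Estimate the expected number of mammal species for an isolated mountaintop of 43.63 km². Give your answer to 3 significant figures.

4.17

S = 1.395 × 43.63^0.29
ln S = ln 1.395 + 0.29 × ln 43.63 = 0.3329 + 0.29 × 3.7757 = 1.4279
S = e^1.4279 ≈ 4.17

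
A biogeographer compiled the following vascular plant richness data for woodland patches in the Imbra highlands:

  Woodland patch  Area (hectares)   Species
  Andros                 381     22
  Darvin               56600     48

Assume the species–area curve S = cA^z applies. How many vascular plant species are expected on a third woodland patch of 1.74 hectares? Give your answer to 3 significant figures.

9.49

z = ln(48/22) / ln(56600/381) = 0.7802 / 5.0010 = 0.1560
c = 22 / 381^0.1560 = 22 / 2.527 = 8.706
S₃ = 8.706 × 1.74^0.1560 = 8.706 × 1.09 ≈ 9.491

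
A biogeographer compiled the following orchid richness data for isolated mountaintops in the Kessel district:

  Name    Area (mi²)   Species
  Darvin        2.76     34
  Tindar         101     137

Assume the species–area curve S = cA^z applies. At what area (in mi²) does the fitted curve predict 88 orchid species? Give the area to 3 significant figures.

z = ln(137/34) / ln(101/2.76) = 1.3936 / 3.5999 = 0.3871
c = 34 / 2.76^0.3871 = 34 / 1.481 = 22.95
A = (88/22.95)^(1/0.3871) ⇒ ln A = ln(3.834)/0.3871 = 3.4717
A = e^3.4717 ≈ 32.19 mi²

32.2 mi²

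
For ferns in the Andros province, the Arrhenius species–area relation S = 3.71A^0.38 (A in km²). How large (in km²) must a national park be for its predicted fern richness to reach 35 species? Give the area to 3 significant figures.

367 km²

35 = 3.71 × A^0.38  ⇒  A^0.38 = 35/3.71 = 9.434
ln A = ln(9.434) / 0.38 = 2.2443 / 0.38 = 5.9061
A = e^5.9061 ≈ 367.3 km²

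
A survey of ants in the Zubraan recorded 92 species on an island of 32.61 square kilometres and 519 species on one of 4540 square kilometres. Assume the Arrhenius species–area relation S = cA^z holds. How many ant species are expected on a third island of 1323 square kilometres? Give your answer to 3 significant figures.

337

z = ln(519/92) / ln(4540/32.61) = 1.7301 / 4.9361 = 0.3505
c = 92 / 32.61^0.3505 = 92 / 3.392 = 27.12
S₃ = 27.12 × 1323^0.3505 = 27.12 × 12.42 ≈ 336.9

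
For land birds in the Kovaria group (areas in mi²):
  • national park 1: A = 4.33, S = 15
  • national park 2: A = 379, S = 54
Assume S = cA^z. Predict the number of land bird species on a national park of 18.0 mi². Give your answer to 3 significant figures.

22.6

z = ln(54/15) / ln(379/4.33) = 1.2809 / 4.4720 = 0.2864
c = 15 / 4.33^0.2864 = 15 / 1.522 = 9.858
S₃ = 9.858 × 18^0.2864 = 9.858 × 2.289 ≈ 22.56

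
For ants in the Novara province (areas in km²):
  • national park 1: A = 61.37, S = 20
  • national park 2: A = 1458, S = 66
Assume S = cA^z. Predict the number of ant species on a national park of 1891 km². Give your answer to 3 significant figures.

72.8

z = ln(66/20) / ln(1458/61.37) = 1.1939 / 3.1679 = 0.3769
c = 20 / 61.37^0.3769 = 20 / 4.719 = 4.238
S₃ = 4.238 × 1891^0.3769 = 4.238 × 17.18 ≈ 72.8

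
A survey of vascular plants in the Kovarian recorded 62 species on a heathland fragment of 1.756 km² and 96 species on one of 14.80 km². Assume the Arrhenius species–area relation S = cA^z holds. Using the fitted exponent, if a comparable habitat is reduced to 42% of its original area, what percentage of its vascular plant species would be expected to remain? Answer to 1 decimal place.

z = ln(96/62) / ln(14.8/1.756) = 0.4372 / 2.1316 = 0.2051
S_new/S_old = (A_new/A_old)^z = 0.42^0.2051 = exp(0.2051 × -0.8675) = 0.837

83.7%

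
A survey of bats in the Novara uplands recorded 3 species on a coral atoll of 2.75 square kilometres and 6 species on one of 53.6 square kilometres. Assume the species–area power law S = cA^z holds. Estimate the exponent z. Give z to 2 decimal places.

Taking logs: ln S = ln c + z ln A, so z = (ln S₂ − ln S₁)/(ln A₂ − ln A₁).
z = ln(6/3) / ln(53.6/2.75) = ln(2) / ln(19.49) = 0.6931 / 2.9699 = 0.2334

0.23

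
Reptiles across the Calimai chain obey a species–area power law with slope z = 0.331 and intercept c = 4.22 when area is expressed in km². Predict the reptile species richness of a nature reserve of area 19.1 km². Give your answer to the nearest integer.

S = 4.22 × 19.1^0.331
ln S = ln 4.22 + 0.331 × ln 19.1 = 1.4398 + 0.331 × 2.9497 = 2.4162
S = e^2.4162 ≈ 11.2

11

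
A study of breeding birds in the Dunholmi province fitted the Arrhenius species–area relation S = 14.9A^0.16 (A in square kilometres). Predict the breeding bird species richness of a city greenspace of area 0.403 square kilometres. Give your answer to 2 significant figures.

13

S = 14.9 × 0.403^0.16 = 14.9 × 0.8647 ≈ 12.88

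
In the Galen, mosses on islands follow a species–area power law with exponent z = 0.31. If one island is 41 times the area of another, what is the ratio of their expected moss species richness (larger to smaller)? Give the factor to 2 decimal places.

3.16

S₂/S₁ = (A₂/A₁)^z = 41^0.31
ln(S₂/S₁) = 0.31 × ln 41 = 0.31 × 3.7136 = 1.1512
S₂/S₁ = e^1.1512 ≈ 3.162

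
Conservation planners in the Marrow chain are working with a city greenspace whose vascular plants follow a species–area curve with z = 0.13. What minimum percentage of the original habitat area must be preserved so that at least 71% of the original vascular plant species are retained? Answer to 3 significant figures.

7.18%

Need (A_new/A_old)^0.13 = 0.71, so A_new/A_old = 0.71^(1/0.13) = 0.71^7.692
ln(A_new/A_old) = ln 0.71 / 0.13 = -0.3425 / 0.13 = -2.6345
A_new/A_old = e^-2.6345 ≈ 0.07175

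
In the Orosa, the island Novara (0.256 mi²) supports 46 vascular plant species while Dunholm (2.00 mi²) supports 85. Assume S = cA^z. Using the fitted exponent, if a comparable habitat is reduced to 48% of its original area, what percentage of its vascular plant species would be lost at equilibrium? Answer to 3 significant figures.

z = ln(85/46) / ln(2/0.256) = 0.6140 / 2.0557 = 0.2987
S_new/S_old = (A_new/A_old)^z = 0.48^0.2987 = exp(0.2987 × -0.7340) = 0.8031
Fraction lost = 1 − 0.8031 = 0.1969

19.7%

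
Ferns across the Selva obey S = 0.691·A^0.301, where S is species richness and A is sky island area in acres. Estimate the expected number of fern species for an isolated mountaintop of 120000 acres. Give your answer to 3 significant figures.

23.4

S = 0.691 × 120000^0.301
ln S = ln 0.691 + 0.301 × ln 120000 = -0.3696 + 0.301 × 11.6952 = 3.1507
S = e^3.1507 ≈ 23.35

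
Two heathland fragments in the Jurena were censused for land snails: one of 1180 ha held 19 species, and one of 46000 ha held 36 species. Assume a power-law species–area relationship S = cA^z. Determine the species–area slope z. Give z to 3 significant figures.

Taking logs: ln S = ln c + z ln A, so z = (ln S₂ − ln S₁)/(ln A₂ − ln A₁).
z = ln(36/19) / ln(46000/1180) = ln(1.895) / ln(38.98) = 0.6391 / 3.6631 = 0.1745

0.174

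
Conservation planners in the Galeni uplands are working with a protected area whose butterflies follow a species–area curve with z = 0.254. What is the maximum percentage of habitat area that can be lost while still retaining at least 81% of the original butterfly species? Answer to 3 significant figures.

Need (A_new/A_old)^0.254 = 0.81, so A_new/A_old = 0.81^(1/0.254) = 0.81^3.937
ln(A_new/A_old) = ln 0.81 / 0.254 = -0.2107 / 0.254 = -0.8296
A_new/A_old = e^-0.8296 ≈ 0.4362
Fraction that can be lost = 1 − 0.4362 = 0.5638

56.4%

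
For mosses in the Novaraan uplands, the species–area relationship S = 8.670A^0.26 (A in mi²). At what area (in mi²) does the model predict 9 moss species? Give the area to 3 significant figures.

9 = 8.67 × A^0.26  ⇒  A^0.26 = 9/8.67 = 1.038
ln A = ln(1.038) / 0.26 = 0.0374 / 0.26 = 0.1437
A = e^0.1437 ≈ 1.155 mi²

1.15 mi²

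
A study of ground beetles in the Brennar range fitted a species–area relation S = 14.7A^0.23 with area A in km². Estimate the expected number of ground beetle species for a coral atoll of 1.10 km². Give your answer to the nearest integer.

15 species

S = 14.7 × 1.1^0.23 = 14.7 × 1.022 ≈ 15.03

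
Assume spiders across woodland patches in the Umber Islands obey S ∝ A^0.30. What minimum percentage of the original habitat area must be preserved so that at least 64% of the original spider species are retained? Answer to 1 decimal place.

22.6%

Need (A_new/A_old)^0.3 = 0.64, so A_new/A_old = 0.64^(1/0.3) = 0.64^3.333
ln(A_new/A_old) = ln 0.64 / 0.3 = -0.4463 / 0.3 = -1.4876
A_new/A_old = e^-1.4876 ≈ 0.2259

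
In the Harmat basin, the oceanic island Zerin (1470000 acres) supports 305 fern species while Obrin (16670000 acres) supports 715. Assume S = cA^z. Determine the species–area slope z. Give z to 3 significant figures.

0.351

Taking logs: ln S = ln c + z ln A, so z = (ln S₂ − ln S₁)/(ln A₂ − ln A₁).
z = ln(715/305) / ln(16670000/1470000) = ln(2.344) / ln(11.34) = 0.8520 / 2.4283 = 0.3508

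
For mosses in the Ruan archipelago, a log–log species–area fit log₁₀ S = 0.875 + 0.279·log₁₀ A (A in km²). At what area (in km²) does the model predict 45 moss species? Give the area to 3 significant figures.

45 = 7.499 × A^0.279  ⇒  A^0.279 = 45/7.499 = 6.001
ln A = ln(6.001) / 0.279 = 1.7919 / 0.279 = 6.4226
A = e^6.4226 ≈ 615.6 km²

616 km²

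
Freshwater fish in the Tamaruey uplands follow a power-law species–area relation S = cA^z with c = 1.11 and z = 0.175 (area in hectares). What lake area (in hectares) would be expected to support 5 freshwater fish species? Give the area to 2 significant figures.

5 = 1.11 × A^0.175  ⇒  A^0.175 = 5/1.11 = 4.505
ln A = ln(4.505) / 0.175 = 1.5051 / 0.175 = 8.6004
A = e^8.6004 ≈ 5434 hectares

5400 hectares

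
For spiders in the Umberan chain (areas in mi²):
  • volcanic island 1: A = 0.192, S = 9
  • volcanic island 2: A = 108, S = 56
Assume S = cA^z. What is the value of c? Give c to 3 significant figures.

14.5

z = ln(S₂/S₁) / ln(A₂/A₁) = ln(56/9) / ln(108/0.192) = 1.8281 / 6.3324 = 0.2887
c = S₁ / A₁^z = 9 / 0.192^0.2887 = 9 / 0.621 = 14.49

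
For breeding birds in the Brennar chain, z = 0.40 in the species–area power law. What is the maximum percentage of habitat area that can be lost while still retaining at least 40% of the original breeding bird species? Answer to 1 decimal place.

89.9%

Need (A_new/A_old)^0.4 = 0.4, so A_new/A_old = 0.4^(1/0.4) = 0.4^2.5
ln(A_new/A_old) = ln 0.4 / 0.4 = -0.9163 / 0.4 = -2.2907
A_new/A_old = e^-2.2907 ≈ 0.1012
Fraction that can be lost = 1 − 0.1012 = 0.8988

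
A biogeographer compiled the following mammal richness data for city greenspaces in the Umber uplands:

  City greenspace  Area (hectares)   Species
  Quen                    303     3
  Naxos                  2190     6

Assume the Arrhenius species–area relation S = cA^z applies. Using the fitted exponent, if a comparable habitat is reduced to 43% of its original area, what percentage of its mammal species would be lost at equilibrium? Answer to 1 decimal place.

25.6%

z = ln(6/3) / ln(2190/303) = 0.6931 / 1.9779 = 0.3504
S_new/S_old = (A_new/A_old)^z = 0.43^0.3504 = exp(0.3504 × -0.8440) = 0.744
Fraction lost = 1 − 0.744 = 0.256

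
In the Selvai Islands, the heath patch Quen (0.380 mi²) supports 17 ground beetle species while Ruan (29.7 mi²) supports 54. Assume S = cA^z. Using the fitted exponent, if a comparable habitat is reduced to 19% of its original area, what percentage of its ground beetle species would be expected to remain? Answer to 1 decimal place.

64.4%

z = ln(54/17) / ln(29.7/0.38) = 1.1558 / 4.3587 = 0.2652
S_new/S_old = (A_new/A_old)^z = 0.19^0.2652 = exp(0.2652 × -1.6607) = 0.6438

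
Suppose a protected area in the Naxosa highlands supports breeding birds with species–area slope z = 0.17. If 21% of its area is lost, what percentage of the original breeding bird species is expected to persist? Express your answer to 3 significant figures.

96.1%

S_new/S_old = (A_new/A_old)^z = 0.79^0.17
= exp(0.17 × ln 0.79) = exp(0.17 × -0.2357) = exp(-0.0401) ≈ 0.9607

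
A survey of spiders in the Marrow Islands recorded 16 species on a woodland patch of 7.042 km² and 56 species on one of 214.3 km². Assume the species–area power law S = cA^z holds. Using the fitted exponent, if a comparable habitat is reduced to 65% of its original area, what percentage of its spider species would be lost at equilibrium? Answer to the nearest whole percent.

z = ln(56/16) / ln(214.3/7.042) = 1.2528 / 3.4155 = 0.3668
S_new/S_old = (A_new/A_old)^z = 0.65^0.3668 = exp(0.3668 × -0.4308) = 0.8538
Fraction lost = 1 − 0.8538 = 0.1462

15%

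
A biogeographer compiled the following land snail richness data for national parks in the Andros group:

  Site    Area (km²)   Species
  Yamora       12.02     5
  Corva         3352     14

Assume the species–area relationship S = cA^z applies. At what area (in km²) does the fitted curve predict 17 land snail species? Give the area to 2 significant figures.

9700 km²

z = ln(14/5) / ln(3352/12.02) = 1.0296 / 5.6307 = 0.1829
c = 5 / 12.02^0.1829 = 5 / 1.576 = 3.173
A = (17/3.173)^(1/0.1829) ⇒ ln A = ln(5.357)/0.1829 = 9.1791
A = e^9.1791 ≈ 9692 km²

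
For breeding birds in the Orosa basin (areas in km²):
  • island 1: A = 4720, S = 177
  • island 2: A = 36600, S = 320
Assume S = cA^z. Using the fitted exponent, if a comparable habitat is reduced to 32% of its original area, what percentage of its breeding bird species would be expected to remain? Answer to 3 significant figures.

z = ln(320/177) / ln(36600/4720) = 0.5922 / 2.0482 = 0.2891
S_new/S_old = (A_new/A_old)^z = 0.32^0.2891 = exp(0.2891 × -1.1394) = 0.7193

71.9%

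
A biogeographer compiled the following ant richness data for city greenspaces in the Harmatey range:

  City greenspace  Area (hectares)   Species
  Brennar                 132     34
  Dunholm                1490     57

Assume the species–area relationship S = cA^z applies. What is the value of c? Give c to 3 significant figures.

z = ln(S₂/S₁) / ln(A₂/A₁) = ln(57/34) / ln(1490/132) = 0.5167 / 2.4237 = 0.2132
c = S₁ / A₁^z = 34 / 132^0.2132 = 34 / 2.832 = 12.01

12.0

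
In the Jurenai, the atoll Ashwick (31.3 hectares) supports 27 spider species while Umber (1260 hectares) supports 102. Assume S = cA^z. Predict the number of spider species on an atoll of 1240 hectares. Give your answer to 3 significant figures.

z = ln(102/27) / ln(1260/31.3) = 1.3291 / 3.6952 = 0.3597
c = 27 / 31.3^0.3597 = 27 / 3.451 = 7.824
S₃ = 7.824 × 1240^0.3597 = 7.824 × 12.96 ≈ 101.4

101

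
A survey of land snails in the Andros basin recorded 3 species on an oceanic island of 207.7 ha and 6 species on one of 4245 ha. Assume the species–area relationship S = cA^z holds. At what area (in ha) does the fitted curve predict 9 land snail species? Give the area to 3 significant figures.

24800 ha

z = ln(6/3) / ln(4245/207.7) = 0.6931 / 3.0174 = 0.2297
c = 3 / 207.7^0.2297 = 3 / 3.407 = 0.8806
A = (9/0.8806)^(1/0.2297) ⇒ ln A = ln(10.22)/0.2297 = 10.1186
A = e^10.1186 ≈ 24799 ha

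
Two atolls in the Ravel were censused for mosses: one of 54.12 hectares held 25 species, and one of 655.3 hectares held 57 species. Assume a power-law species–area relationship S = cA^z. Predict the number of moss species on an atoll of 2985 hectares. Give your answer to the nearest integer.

z = ln(57/25) / ln(655.3/54.12) = 0.8242 / 2.4939 = 0.3305
c = 25 / 54.12^0.3305 = 25 / 3.74 = 6.685
S₃ = 6.685 × 2985^0.3305 = 6.685 × 14.07 ≈ 94.08

94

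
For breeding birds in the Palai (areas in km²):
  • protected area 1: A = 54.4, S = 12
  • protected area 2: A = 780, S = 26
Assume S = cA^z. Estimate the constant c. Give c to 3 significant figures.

z = ln(S₂/S₁) / ln(A₂/A₁) = ln(26/12) / ln(780/54.4) = 0.7732 / 2.6629 = 0.2904
c = S₁ / A₁^z = 12 / 54.4^0.2904 = 12 / 3.191 = 3.76

3.76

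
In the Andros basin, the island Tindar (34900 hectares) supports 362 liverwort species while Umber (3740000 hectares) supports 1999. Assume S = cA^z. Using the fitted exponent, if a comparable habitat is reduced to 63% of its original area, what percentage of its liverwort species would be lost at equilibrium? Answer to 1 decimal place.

z = ln(1999/362) / ln(3740000/34900) = 1.7088 / 4.6744 = 0.3656
S_new/S_old = (A_new/A_old)^z = 0.63^0.3656 = exp(0.3656 × -0.4620) = 0.8446
Fraction lost = 1 − 0.8446 = 0.1554

15.5%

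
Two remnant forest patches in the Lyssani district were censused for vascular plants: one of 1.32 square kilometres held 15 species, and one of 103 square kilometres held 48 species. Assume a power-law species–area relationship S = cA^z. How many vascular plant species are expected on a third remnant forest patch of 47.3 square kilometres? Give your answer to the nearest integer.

z = ln(48/15) / ln(103/1.32) = 1.1632 / 4.3571 = 0.2670
c = 15 / 1.32^0.2670 = 15 / 1.077 = 13.93
S₃ = 13.93 × 47.3^0.2670 = 13.93 × 2.8 ≈ 39

39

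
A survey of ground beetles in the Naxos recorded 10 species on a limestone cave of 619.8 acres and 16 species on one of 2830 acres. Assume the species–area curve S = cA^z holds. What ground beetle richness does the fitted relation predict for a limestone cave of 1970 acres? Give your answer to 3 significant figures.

z = ln(16/10) / ln(2830/619.8) = 0.4700 / 1.5186 = 0.3095
c = 10 / 619.8^0.3095 = 10 / 7.314 = 1.367
S₃ = 1.367 × 1970^0.3095 = 1.367 × 10.46 ≈ 14.3

14.3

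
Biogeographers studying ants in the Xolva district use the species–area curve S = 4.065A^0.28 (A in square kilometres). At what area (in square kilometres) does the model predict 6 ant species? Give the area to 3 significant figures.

4.02 square kilometres

6 = 4.065 × A^0.28  ⇒  A^0.28 = 6/4.065 = 1.476
ln A = ln(1.476) / 0.28 = 0.3893 / 0.28 = 1.3905
A = e^1.3905 ≈ 4.017 square kilometres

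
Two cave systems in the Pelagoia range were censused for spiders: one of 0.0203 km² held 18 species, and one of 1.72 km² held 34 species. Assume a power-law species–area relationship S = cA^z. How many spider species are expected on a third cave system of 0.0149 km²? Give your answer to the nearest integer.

z = ln(34/18) / ln(1.72/0.0203) = 0.6360 / 4.4395 = 0.1433
c = 18 / 0.0203^0.1433 = 18 / 0.5722 = 31.46
S₃ = 31.46 × 0.0149^0.1433 = 31.46 × 0.5474 ≈ 17.22

17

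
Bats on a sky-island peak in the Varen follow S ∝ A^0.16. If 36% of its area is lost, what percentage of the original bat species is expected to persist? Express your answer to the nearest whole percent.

S_new/S_old = (A_new/A_old)^z = 0.64^0.16
= exp(0.16 × ln 0.64) = exp(0.16 × -0.4463) = exp(-0.0714) ≈ 0.9311

93%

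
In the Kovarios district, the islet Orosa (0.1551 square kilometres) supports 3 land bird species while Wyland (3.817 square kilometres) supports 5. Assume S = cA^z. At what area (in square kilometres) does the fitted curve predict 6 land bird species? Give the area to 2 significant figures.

12 square kilometres

z = ln(5/3) / ln(3.817/0.1551) = 0.5108 / 3.2031 = 0.1595
c = 3 / 0.1551^0.1595 = 3 / 0.7429 = 4.038
A = (6/4.038)^(1/0.1595) ⇒ ln A = ln(1.486)/0.1595 = 2.4827
A = e^2.4827 ≈ 11.97 square kilometres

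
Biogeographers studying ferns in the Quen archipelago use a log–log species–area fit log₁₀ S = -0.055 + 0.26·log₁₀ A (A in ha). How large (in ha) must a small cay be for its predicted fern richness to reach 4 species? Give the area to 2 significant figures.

340 ha

4 = 0.881 × A^0.26  ⇒  A^0.26 = 4/0.881 = 4.54
ln A = ln(4.54) / 0.26 = 1.5129 / 0.26 = 5.8190
A = e^5.8190 ≈ 336.6 ha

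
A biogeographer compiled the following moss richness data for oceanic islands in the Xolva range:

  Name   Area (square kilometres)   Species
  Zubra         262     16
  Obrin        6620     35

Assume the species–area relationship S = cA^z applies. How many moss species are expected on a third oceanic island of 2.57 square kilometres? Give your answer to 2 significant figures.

z = ln(35/16) / ln(6620/262) = 0.7828 / 3.2295 = 0.2424
c = 16 / 262^0.2424 = 16 / 3.856 = 4.149
S₃ = 4.149 × 2.57^0.2424 = 4.149 × 1.257 ≈ 5.216

5.2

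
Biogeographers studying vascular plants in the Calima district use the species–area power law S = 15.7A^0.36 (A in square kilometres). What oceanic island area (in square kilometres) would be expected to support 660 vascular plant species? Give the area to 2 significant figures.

32000 square kilometres

660 = 15.7 × A^0.36  ⇒  A^0.36 = 660/15.7 = 42.04
ln A = ln(42.04) / 0.36 = 3.7386 / 0.36 = 10.3849
A = e^10.3849 ≈ 32369 square kilometres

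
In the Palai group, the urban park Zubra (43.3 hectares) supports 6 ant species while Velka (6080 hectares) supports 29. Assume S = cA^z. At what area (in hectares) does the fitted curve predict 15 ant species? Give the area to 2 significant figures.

770 hectares

z = ln(29/6) / ln(6080/43.3) = 1.5755 / 4.9446 = 0.3186
c = 6 / 43.3^0.3186 = 6 / 3.322 = 1.806
A = (15/1.806)^(1/0.3186) ⇒ ln A = ln(8.306)/0.3186 = 6.6438
A = e^6.6438 ≈ 768 hectares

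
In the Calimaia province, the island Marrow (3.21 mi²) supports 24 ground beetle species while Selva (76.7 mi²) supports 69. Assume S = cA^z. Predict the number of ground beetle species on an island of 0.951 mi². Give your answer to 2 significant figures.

16

z = ln(69/24) / ln(76.7/3.21) = 1.0561 / 3.1736 = 0.3328
c = 24 / 3.21^0.3328 = 24 / 1.474 = 16.28
S₃ = 16.28 × 0.951^0.3328 = 16.28 × 0.9834 ≈ 16.01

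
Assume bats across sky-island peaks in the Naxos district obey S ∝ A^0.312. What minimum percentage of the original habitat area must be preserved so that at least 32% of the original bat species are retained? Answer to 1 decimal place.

2.6%

Need (A_new/A_old)^0.312 = 0.32, so A_new/A_old = 0.32^(1/0.312) = 0.32^3.205
ln(A_new/A_old) = ln 0.32 / 0.312 = -1.1394 / 0.312 = -3.6520
A_new/A_old = e^-3.6520 ≈ 0.02594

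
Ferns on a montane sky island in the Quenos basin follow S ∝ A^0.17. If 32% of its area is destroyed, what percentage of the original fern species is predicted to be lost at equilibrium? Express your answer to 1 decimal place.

S_new/S_old = (A_new/A_old)^z = 0.68^0.17
= exp(0.17 × ln 0.68) = exp(0.17 × -0.3857) = exp(-0.0656) ≈ 0.9365
Fraction lost = 1 − 0.9365 = 0.06346

6.3%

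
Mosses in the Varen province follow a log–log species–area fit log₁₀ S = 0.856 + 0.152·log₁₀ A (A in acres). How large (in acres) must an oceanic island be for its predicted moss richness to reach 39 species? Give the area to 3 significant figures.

68500 acres

39 = 7.178 × A^0.152  ⇒  A^0.152 = 39/7.178 = 5.433
ln A = ln(5.433) / 0.152 = 1.6925 / 0.152 = 11.1352
A = e^11.1352 ≈ 68541 acres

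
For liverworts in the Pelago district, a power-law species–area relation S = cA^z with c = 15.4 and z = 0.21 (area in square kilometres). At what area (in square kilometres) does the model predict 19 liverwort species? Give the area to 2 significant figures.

2.7 square kilometres

19 = 15.4 × A^0.21  ⇒  A^0.21 = 19/15.4 = 1.234
ln A = ln(1.234) / 0.21 = 0.2101 / 0.21 = 1.0003
A = e^1.0003 ≈ 2.719 square kilometres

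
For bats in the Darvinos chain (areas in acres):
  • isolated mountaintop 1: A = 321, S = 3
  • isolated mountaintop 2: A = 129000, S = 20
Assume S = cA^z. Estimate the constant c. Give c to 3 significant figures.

0.483

z = ln(S₂/S₁) / ln(A₂/A₁) = ln(20/3) / ln(129000/321) = 1.8971 / 5.9961 = 0.3164
c = S₁ / A₁^z = 3 / 321^0.3164 = 3 / 6.209 = 0.4832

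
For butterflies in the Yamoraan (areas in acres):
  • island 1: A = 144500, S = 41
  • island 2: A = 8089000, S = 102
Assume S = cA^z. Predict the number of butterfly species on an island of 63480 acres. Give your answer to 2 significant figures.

z = ln(102/41) / ln(8089000/144500) = 0.9114 / 4.0250 = 0.2264
c = 41 / 144500^0.2264 = 41 / 14.74 = 2.782
S₃ = 2.782 × 63480^0.2264 = 2.782 × 12.23 ≈ 34.03

34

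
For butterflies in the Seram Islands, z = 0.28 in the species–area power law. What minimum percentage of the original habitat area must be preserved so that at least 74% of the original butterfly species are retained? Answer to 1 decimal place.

Need (A_new/A_old)^0.28 = 0.74, so A_new/A_old = 0.74^(1/0.28) = 0.74^3.571
ln(A_new/A_old) = ln 0.74 / 0.28 = -0.3011 / 0.28 = -1.0754
A_new/A_old = e^-1.0754 ≈ 0.3412

34.1%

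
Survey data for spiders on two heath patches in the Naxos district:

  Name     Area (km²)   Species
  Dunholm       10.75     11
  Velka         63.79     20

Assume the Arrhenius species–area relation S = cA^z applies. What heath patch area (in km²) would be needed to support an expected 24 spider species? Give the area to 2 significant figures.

z = ln(20/11) / ln(63.79/10.75) = 0.5978 / 1.7807 = 0.3357
c = 11 / 10.75^0.3357 = 11 / 2.22 = 4.956
A = (24/4.956)^(1/0.3357) ⇒ ln A = ln(4.843)/0.3357 = 4.6987
A = e^4.6987 ≈ 109.8 km²

110 km²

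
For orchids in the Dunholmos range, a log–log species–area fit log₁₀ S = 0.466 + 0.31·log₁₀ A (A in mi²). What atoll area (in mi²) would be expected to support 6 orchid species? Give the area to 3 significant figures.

6 = 2.924 × A^0.31  ⇒  A^0.31 = 6/2.924 = 2.052
ln A = ln(2.052) / 0.31 = 0.7188 / 0.31 = 2.3186
A = e^2.3186 ≈ 10.16 mi²

10.2 mi²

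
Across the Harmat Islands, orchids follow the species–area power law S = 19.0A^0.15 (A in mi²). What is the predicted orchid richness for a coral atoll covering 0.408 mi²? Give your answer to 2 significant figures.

17

S = 19 × 0.408^0.15
ln S = ln 19 + 0.15 × ln 0.408 = 2.9444 + 0.15 × -0.8965 = 2.8100
S = e^2.8100 ≈ 16.61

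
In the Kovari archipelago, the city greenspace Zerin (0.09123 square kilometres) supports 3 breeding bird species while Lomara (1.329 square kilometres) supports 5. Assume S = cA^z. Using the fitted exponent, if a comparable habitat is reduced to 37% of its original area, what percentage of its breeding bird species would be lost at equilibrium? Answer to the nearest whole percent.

z = ln(5/3) / ln(1.329/0.09123) = 0.5108 / 2.6788 = 0.1907
S_new/S_old = (A_new/A_old)^z = 0.37^0.1907 = exp(0.1907 × -0.9943) = 0.8273
Fraction lost = 1 − 0.8273 = 0.1727

17%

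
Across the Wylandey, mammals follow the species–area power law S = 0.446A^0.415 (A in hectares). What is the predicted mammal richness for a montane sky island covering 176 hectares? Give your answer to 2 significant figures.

S = 0.446 × 176^0.415
ln S = ln 0.446 + 0.415 × ln 176 = -0.8074 + 0.415 × 5.1705 = 1.3383
S = e^1.3383 ≈ 3.813

3.8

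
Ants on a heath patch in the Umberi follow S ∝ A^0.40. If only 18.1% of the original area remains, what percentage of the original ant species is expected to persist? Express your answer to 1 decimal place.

50.5%

S_new/S_old = (A_new/A_old)^z = 0.181^0.4
= exp(0.4 × ln 0.181) = exp(0.4 × -1.7093) = exp(-0.6837) ≈ 0.5047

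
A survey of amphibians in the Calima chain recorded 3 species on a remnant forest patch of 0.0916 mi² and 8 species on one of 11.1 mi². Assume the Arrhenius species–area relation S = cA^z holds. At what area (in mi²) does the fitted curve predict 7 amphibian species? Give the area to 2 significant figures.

5.8 mi²

z = ln(8/3) / ln(11.1/0.0916) = 0.9808 / 4.7973 = 0.2045
c = 3 / 0.0916^0.2045 = 3 / 0.6134 = 4.891
A = (7/4.891)^(1/0.2045) ⇒ ln A = ln(1.431)/0.2045 = 1.7538
A = e^1.7538 ≈ 5.777 mi²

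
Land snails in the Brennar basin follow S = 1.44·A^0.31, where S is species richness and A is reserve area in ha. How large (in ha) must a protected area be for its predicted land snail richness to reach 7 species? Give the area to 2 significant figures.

160 ha

7 = 1.44 × A^0.31  ⇒  A^0.31 = 7/1.44 = 4.861
ln A = ln(4.861) / 0.31 = 1.5813 / 0.31 = 5.1009
A = e^5.1009 ≈ 164.2 ha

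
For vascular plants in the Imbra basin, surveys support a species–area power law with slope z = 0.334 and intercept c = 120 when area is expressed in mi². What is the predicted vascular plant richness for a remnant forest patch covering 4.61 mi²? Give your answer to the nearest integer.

S = 120 × 4.61^0.334 = 120 × 1.666 ≈ 199.9

200 species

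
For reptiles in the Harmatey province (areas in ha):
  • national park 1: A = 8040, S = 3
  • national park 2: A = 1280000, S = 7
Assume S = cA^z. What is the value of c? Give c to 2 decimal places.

z = ln(S₂/S₁) / ln(A₂/A₁) = ln(7/3) / ln(1280000/8040) = 0.8473 / 5.0702 = 0.1671
c = S₁ / A₁^z = 3 / 8040^0.1671 = 3 / 4.494 = 0.6676

0.67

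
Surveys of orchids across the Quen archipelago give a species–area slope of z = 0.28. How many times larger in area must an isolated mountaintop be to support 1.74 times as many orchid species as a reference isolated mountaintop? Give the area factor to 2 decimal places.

7.23

(A₂/A₁)^0.28 = 1.74, so A₂/A₁ = 1.74^(1/0.28) = 1.74^3.571
ln(A₂/A₁) = ln 1.74 / 0.28 = 0.5539 / 0.28 = 1.9782
A₂/A₁ = e^1.9782 ≈ 7.229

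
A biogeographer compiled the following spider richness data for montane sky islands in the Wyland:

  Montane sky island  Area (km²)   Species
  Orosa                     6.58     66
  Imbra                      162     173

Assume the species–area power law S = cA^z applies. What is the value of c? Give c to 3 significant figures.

z = ln(S₂/S₁) / ln(A₂/A₁) = ln(173/66) / ln(162/6.58) = 0.9636 / 3.2036 = 0.3008
c = S₁ / A₁^z = 66 / 6.58^0.3008 = 66 / 1.762 = 37.45

37.4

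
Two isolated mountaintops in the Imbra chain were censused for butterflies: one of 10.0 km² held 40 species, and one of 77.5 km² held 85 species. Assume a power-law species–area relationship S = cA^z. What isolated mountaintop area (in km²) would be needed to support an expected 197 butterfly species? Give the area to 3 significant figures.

z = ln(85/40) / ln(77.5/10) = 0.7538 / 2.0477 = 0.3681
c = 40 / 10^0.3681 = 40 / 2.334 = 17.14
A = (197/17.14)^(1/0.3681) ⇒ ln A = ln(11.5)/0.3681 = 6.6337
A = e^6.6337 ≈ 760.3 km²

760 km²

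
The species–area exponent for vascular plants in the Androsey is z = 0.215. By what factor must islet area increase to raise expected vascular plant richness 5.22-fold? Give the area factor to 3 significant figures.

2180

(A₂/A₁)^0.215 = 5.22, so A₂/A₁ = 5.22^(1/0.215) = 5.22^4.651
ln(A₂/A₁) = ln 5.22 / 0.215 = 1.6525 / 0.215 = 7.6860
A₂/A₁ = e^7.6860 ≈ 2178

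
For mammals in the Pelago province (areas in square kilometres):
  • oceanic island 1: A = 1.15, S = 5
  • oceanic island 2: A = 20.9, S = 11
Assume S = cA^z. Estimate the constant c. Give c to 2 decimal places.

z = ln(S₂/S₁) / ln(A₂/A₁) = ln(11/5) / ln(20.9/1.15) = 0.7885 / 2.9000 = 0.2719
c = S₁ / A₁^z = 5 / 1.15^0.2719 = 5 / 1.039 = 4.814

4.81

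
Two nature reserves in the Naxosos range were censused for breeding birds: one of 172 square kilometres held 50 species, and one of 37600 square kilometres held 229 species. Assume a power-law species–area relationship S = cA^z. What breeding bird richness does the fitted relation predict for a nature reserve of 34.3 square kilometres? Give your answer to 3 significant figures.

z = ln(229/50) / ln(37600/172) = 1.5217 / 5.3873 = 0.2825
c = 50 / 172^0.2825 = 50 / 4.28 = 11.68
S₃ = 11.68 × 34.3^0.2825 = 11.68 × 2.714 ≈ 31.71

31.7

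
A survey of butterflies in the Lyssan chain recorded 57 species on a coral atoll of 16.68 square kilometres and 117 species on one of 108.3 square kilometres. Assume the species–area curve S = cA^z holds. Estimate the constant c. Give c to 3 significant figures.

19.3

z = ln(S₂/S₁) / ln(A₂/A₁) = ln(117/57) / ln(108.3/16.68) = 0.7191 / 1.8707 = 0.3844
c = S₁ / A₁^z = 57 / 16.68^0.3844 = 57 / 2.95 = 19.32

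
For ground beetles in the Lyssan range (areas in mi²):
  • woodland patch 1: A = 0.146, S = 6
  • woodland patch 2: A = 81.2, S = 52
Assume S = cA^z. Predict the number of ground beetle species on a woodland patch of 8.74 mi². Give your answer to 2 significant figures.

24

z = ln(52/6) / ln(81.2/0.146) = 2.1595 / 6.3211 = 0.3416
c = 6 / 0.146^0.3416 = 6 / 0.5182 = 11.58
S₃ = 11.58 × 8.74^0.3416 = 11.58 × 2.097 ≈ 24.28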